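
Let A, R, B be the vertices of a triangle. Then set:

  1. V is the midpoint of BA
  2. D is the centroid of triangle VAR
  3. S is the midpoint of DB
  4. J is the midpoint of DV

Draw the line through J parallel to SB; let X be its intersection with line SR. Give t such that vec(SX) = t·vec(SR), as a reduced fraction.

t = -1/6

Choose coordinates A = (0, 0), R = (1, 0), B = (0, 1).
1. V is the midpoint of BA ⇒ V = (0, 1/2)
2. D is the centroid of triangle VAR ⇒ D = (1/3, 1/6)
3. S is the midpoint of DB ⇒ S = (1/6, 7/12)
4. J is the midpoint of DV ⇒ J = (1/6, 1/3)
through J parallel to SB: direction (-1/6, 5/12); meets SR at X = (1/36, 49/72)
X = S + t·(R−S) with t = -1/6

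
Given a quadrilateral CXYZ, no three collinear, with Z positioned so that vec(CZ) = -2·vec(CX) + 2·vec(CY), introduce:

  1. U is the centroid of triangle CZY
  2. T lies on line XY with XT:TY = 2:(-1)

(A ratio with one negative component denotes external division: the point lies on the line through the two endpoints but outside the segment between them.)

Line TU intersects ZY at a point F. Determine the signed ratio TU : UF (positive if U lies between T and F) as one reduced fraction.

TU:UF = -5/2

Set C = (0, 0), X = (1, 0), Y = (0, 1), Z = (-2, 2); any affine frame gives the same invariant.
1. U is the centroid of triangle CZY ⇒ U = (-2/3, 1)
2. T lies on line XY with XT:TY = 2:(-1) ⇒ T = (-1, 2)
line TU meets ZY at F = (-4/5, 7/5)
U = T + t·(F−T) with t = 5/3, so TU:UF = 5/3:-2/3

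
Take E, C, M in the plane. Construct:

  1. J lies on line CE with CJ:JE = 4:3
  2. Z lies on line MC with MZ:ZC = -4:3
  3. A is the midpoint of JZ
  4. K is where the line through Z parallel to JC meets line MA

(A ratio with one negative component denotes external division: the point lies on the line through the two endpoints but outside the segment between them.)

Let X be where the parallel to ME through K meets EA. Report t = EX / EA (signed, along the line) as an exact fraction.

Assign E = (0, 0), C = (1, 0), M = (0, 1) — the answer is frame-independent, so this choice is without loss of generality.
1. J lies on line CE with CJ:JE = 4:3 ⇒ J = (3/7, 0)
2. Z lies on line MC with MZ:ZC = -4:3 ⇒ Z = (4, -3)
3. A is the midpoint of JZ ⇒ A = (31/14, -3/2)
4. K is where the line through Z parallel to JC meets line MA ⇒ K = (124/35, -3)
through K parallel to ME: direction (0, -1); meets EA at X = (124/35, -12/5)
X = E + t·(A−E) with t = 8/5

t = 8/5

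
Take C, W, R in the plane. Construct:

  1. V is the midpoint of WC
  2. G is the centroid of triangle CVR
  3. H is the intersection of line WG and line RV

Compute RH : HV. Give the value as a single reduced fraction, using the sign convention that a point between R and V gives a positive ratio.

RH:HV = 3

Assign C = (0, 0), W = (1, 0), R = (0, 1) — the answer is frame-independent, so this choice is without loss of generality.
1. V is the midpoint of WC ⇒ V = (1/2, 0)
2. G is the centroid of triangle CVR ⇒ G = (1/6, 1/3)
3. H is the intersection of line WG and line RV ⇒ H = (3/8, 1/4)
H = R + t·(V−R) with t = 3/4, so RH:HV = t:(1−t) = 3/4:1/4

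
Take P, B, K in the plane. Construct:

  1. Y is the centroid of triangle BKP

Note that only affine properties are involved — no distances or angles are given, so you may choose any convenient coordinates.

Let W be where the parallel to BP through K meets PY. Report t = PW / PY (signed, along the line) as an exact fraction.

t = 3

Choose coordinates P = (0, 0), B = (1, 0), K = (0, 1).
1. Y is the centroid of triangle BKP ⇒ Y = (1/3, 1/3)
through K parallel to BP: direction (-1, 0); meets PY at W = (1, 1)
W = P + t·(Y−P) with t = 3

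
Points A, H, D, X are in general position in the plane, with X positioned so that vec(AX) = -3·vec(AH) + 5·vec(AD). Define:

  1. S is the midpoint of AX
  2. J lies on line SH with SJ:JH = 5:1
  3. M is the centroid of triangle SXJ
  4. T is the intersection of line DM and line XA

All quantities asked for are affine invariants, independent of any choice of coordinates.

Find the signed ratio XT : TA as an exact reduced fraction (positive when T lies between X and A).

XT:TA = 11/47

Assign A = (0, 0), H = (1, 0), D = (0, 1), X = (-3, 5) — the answer is frame-independent, so this choice is without loss of generality.
1. S is the midpoint of AX ⇒ S = (-3/2, 5/2)
2. J lies on line SH with SJ:JH = 5:1 ⇒ J = (7/12, 5/12)
3. M is the centroid of triangle SXJ ⇒ M = (-47/36, 95/36)
4. T is the intersection of line DM and line XA ⇒ T = (-141/58, 235/58)
T = X + t·(A−X) with t = 11/58, so XT:TA = t:(1−t) = 11/58:47/58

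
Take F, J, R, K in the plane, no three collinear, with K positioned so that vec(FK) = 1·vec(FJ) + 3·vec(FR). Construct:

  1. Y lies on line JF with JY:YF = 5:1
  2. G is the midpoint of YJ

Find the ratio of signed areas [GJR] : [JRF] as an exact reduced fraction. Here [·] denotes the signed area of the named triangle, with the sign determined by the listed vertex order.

Choose coordinates F = (0, 0), J = (1, 0), R = (0, 1), K = (1, 3).
1. Y lies on line JF with JY:YF = 5:1 ⇒ Y = (1/6, 0)
2. G is the midpoint of YJ ⇒ G = (7/12, 0)
2·[GJR] = 5/12, 2·[JRF] = 1
[GJR]:[JRF] = 5/12:1 = 5/12

[GJR]:[JRF] = 5/12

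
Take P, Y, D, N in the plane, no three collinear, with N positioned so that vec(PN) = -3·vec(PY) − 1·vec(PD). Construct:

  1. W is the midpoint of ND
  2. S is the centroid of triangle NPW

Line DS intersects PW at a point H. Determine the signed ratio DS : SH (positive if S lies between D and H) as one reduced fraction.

Assign P = (0, 0), Y = (1, 0), D = (0, 1), N = (-3, -1) — the answer is frame-independent, so this choice is without loss of generality.
1. W is the midpoint of ND ⇒ W = (-3/2, 0)
2. S is the centroid of triangle NPW ⇒ S = (-3/2, -1/3)
line DS meets PW at H = (-9/8, 0)
S = D + t·(H−D) with t = 4/3, so DS:SH = 4/3:-1/3

DS:SH = -4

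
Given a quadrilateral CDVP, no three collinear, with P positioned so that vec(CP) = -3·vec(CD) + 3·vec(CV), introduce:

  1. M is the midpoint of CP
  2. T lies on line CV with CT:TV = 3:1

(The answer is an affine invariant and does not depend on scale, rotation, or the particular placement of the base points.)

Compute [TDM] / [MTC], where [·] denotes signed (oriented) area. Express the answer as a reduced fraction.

[TDM]:[MTC] = 1/3

Assign C = (0, 0), D = (1, 0), V = (0, 1), P = (-3, 3) — the answer is frame-independent, so this choice is without loss of generality.
1. M is the midpoint of CP ⇒ M = (-3/2, 3/2)
2. T lies on line CV with CT:TV = 3:1 ⇒ T = (0, 3/4)
2·[TDM] = -3/8, 2·[MTC] = -9/8
[TDM]:[MTC] = -3/8:-9/8 = 1/3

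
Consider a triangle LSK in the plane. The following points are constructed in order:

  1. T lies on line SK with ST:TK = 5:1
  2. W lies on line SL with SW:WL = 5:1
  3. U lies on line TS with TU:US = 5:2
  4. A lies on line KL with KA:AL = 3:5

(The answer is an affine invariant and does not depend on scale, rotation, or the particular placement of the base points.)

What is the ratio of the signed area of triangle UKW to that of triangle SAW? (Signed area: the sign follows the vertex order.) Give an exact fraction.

[UKW]:[SAW] = 128/105

Assign L = (0, 0), S = (1, 0), K = (0, 1) — the answer is frame-independent, so this choice is without loss of generality.
1. T lies on line SK with ST:TK = 5:1 ⇒ T = (1/6, 5/6)
2. W lies on line SL with SW:WL = 5:1 ⇒ W = (1/6, 0)
3. U lies on line TS with TU:US = 5:2 ⇒ U = (16/21, 5/21)
4. A lies on line KL with KA:AL = 3:5 ⇒ A = (0, 5/8)
2·[UKW] = 40/63, 2·[SAW] = 25/48
[UKW]:[SAW] = 40/63:25/48 = 128/105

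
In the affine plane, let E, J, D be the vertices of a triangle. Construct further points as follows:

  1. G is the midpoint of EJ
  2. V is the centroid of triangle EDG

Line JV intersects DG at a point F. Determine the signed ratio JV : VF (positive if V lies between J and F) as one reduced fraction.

JV:VF = -4

Assign E = (0, 0), J = (1, 0), D = (0, 1) — the answer is frame-independent, so this choice is without loss of generality.
1. G is the midpoint of EJ ⇒ G = (1/2, 0)
2. V is the centroid of triangle EDG ⇒ V = (1/6, 1/3)
line JV meets DG at F = (3/8, 1/4)
V = J + t·(F−J) with t = 4/3, so JV:VF = 4/3:-1/3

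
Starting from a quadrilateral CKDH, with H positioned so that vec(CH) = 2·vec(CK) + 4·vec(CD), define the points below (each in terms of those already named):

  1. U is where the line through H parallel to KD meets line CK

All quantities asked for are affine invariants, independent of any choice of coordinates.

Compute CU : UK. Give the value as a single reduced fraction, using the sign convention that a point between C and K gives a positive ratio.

Work in coordinates with C = (0, 0), K = (1, 0), D = (0, 1), H = (2, 4).
1. U is where the line through H parallel to KD meets line CK ⇒ U = (6, 0)
U = C + t·(K−C) with t = 6, so CU:UK = t:(1−t) = 6:-5

CU:UK = -6/5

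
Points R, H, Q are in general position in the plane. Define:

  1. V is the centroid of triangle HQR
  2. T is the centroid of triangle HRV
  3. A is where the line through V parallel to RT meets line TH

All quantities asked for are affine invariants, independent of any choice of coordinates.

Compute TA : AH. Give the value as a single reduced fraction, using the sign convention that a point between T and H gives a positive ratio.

Choose coordinates R = (0, 0), H = (1, 0), Q = (0, 1).
1. V is the centroid of triangle HQR ⇒ V = (1/3, 1/3)
2. T is the centroid of triangle HRV ⇒ T = (4/9, 1/9)
3. A is where the line through V parallel to RT meets line TH ⇒ A = (-1/9, 2/9)
A = T + t·(H−T) with t = -1, so TA:AH = t:(1−t) = -1:2

TA:AH = -1/2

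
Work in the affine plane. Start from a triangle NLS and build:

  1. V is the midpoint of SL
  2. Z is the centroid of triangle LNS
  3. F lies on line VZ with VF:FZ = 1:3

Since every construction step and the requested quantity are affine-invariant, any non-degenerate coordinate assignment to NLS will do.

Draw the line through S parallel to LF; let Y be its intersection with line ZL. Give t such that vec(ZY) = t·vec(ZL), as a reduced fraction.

t = 5/3

Work in coordinates with N = (0, 0), L = (1, 0), S = (0, 1).
1. V is the midpoint of SL ⇒ V = (1/2, 1/2)
2. Z is the centroid of triangle LNS ⇒ Z = (1/3, 1/3)
3. F lies on line VZ with VF:FZ = 1:3 ⇒ F = (11/24, 11/24)
through S parallel to LF: direction (-13/24, 11/24); meets ZL at Y = (13/9, -2/9)
Y = Z + t·(L−Z) with t = 5/3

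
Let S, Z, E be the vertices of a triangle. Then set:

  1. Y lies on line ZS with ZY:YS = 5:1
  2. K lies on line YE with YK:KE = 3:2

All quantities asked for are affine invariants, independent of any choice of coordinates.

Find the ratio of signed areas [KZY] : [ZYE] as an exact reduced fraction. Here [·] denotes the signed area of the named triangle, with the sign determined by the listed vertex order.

Assign S = (0, 0), Z = (1, 0), E = (0, 1) — the answer is frame-independent, so this choice is without loss of generality.
1. Y lies on line ZS with ZY:YS = 5:1 ⇒ Y = (1/6, 0)
2. K lies on line YE with YK:KE = 3:2 ⇒ K = (1/15, 3/5)
2·[KZY] = -1/2, 2·[ZYE] = -5/6
[KZY]:[ZYE] = -1/2:-5/6 = 3/5

[KZY]:[ZYE] = 3/5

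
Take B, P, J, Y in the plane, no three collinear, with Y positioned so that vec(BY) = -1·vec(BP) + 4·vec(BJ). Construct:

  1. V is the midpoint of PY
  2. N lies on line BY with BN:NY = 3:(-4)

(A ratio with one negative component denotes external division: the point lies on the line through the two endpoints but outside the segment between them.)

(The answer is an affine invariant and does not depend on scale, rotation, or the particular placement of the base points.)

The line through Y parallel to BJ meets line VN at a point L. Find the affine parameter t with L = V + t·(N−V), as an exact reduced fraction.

t = -1/3

Assign B = (0, 0), P = (1, 0), J = (0, 1), Y = (-1, 4) — the answer is frame-independent, so this choice is without loss of generality.
1. V is the midpoint of PY ⇒ V = (0, 2)
2. N lies on line BY with BN:NY = 3:(-4) ⇒ N = (3, -12)
through Y parallel to BJ: direction (0, 1); meets VN at L = (-1, 20/3)
L = V + t·(N−V) with t = -1/3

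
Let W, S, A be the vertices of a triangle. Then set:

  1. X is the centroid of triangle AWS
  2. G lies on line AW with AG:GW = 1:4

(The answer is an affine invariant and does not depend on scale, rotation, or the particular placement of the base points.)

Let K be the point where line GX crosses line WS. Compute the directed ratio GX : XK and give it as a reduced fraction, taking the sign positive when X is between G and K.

Work in coordinates with W = (0, 0), S = (1, 0), A = (0, 1).
1. X is the centroid of triangle AWS ⇒ X = (1/3, 1/3)
2. G lies on line AW with AG:GW = 1:4 ⇒ G = (0, 4/5)
line GX meets WS at K = (4/7, 0)
X = G + t·(K−G) with t = 7/12, so GX:XK = 7/12:5/12

GX:XK = 7/5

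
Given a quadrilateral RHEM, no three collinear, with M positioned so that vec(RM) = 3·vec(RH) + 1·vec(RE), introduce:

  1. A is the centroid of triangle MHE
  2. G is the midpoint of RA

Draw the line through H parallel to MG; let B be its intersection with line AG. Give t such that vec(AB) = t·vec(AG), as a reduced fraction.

Set R = (0, 0), H = (1, 0), E = (0, 1), M = (3, 1); any affine frame gives the same invariant.
1. A is the centroid of triangle MHE ⇒ A = (4/3, 2/3)
2. G is the midpoint of RA ⇒ G = (2/3, 1/3)
through H parallel to MG: direction (-7/3, -2/3); meets AG at B = (-4/3, -2/3)
B = A + t·(G−A) with t = 4

t = 4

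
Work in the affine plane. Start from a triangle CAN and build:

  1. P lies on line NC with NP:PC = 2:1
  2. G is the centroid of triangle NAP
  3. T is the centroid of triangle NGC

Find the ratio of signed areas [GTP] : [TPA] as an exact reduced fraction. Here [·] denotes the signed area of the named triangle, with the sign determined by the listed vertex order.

[GTP]:[TPA] = 1/5

Assign C = (0, 0), A = (1, 0), N = (0, 1) — the answer is frame-independent, so this choice is without loss of generality.
1. P lies on line NC with NP:PC = 2:1 ⇒ P = (0, 1/3)
2. G is the centroid of triangle NAP ⇒ G = (1/3, 4/9)
3. T is the centroid of triangle NGC ⇒ T = (1/9, 13/27)
2·[GTP] = 1/27, 2·[TPA] = 5/27
[GTP]:[TPA] = 1/27:5/27 = 1/5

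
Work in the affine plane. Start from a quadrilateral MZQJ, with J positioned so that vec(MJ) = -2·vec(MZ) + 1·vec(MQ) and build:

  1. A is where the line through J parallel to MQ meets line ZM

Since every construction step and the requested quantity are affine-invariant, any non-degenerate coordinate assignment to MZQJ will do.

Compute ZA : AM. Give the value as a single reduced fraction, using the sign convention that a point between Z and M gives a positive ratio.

Assign M = (0, 0), Z = (1, 0), Q = (0, 1), J = (-2, 1) — the answer is frame-independent, so this choice is without loss of generality.
1. A is where the line through J parallel to MQ meets line ZM ⇒ A = (-2, 0)
A = Z + t·(M−Z) with t = 3, so ZA:AM = t:(1−t) = 3:-2

ZA:AM = -3/2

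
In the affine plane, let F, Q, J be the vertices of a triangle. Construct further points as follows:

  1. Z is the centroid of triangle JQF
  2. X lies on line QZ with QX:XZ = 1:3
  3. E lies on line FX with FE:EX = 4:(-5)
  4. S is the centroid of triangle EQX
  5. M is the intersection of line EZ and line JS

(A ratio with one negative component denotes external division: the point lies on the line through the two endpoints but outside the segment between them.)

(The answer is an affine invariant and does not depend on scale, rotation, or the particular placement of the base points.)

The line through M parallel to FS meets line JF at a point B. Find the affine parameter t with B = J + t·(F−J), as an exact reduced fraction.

t = 96/131

Assign F = (0, 0), Q = (1, 0), J = (0, 1) — the answer is frame-independent, so this choice is without loss of generality.
1. Z is the centroid of triangle JQF ⇒ Z = (1/3, 1/3)
2. X lies on line QZ with QX:XZ = 1:3 ⇒ X = (5/6, 1/12)
3. E lies on line FX with FE:EX = 4:(-5) ⇒ E = (-10/3, -1/3)
4. S is the centroid of triangle EQX ⇒ S = (-1/2, -1/12)
5. M is the intersection of line EZ and line JS ⇒ M = (-48/131, 27/131)
through M parallel to FS: direction (-1/2, -1/12); meets JF at B = (0, 35/131)
B = J + t·(F−J) with t = 96/131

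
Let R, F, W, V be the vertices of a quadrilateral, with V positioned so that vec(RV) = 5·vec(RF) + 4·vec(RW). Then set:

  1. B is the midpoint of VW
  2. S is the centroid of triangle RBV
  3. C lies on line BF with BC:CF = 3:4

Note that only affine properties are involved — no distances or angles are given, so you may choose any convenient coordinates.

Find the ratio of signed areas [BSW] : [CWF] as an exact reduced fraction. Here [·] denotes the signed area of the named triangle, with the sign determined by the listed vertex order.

Work in coordinates with R = (0, 0), F = (1, 0), W = (0, 1), V = (5, 4).
1. B is the midpoint of VW ⇒ B = (5/2, 5/2)
2. S is the centroid of triangle RBV ⇒ S = (5/2, 13/6)
3. C lies on line BF with BC:CF = 3:4 ⇒ C = (13/7, 10/7)
2·[BSW] = -5/6, 2·[CWF] = 16/7
[BSW]:[CWF] = -5/6:16/7 = -35/96

[BSW]:[CWF] = -35/96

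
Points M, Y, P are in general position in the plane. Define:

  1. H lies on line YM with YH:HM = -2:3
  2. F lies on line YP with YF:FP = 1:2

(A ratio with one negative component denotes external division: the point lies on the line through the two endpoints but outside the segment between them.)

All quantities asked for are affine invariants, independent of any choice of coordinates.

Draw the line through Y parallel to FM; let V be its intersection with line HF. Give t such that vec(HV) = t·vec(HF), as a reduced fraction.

Work in coordinates with M = (0, 0), Y = (1, 0), P = (0, 1).
1. H lies on line YM with YH:HM = -2:3 ⇒ H = (3, 0)
2. F lies on line YP with YF:FP = 1:2 ⇒ F = (2/3, 1/3)
through Y parallel to FM: direction (-2/3, -1/3); meets HF at V = (13/9, 2/9)
V = H + t·(F−H) with t = 2/3

t = 2/3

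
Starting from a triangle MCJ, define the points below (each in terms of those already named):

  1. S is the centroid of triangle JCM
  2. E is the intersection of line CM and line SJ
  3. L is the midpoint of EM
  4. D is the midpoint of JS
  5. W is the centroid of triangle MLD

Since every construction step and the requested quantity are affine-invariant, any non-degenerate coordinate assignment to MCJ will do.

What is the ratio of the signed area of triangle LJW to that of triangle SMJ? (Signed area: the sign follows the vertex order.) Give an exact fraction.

[LJW]:[SMJ] = -1/6

Assign M = (0, 0), C = (1, 0), J = (0, 1) — the answer is frame-independent, so this choice is without loss of generality.
1. S is the centroid of triangle JCM ⇒ S = (1/3, 1/3)
2. E is the intersection of line CM and line SJ ⇒ E = (1/2, 0)
3. L is the midpoint of EM ⇒ L = (1/4, 0)
4. D is the midpoint of JS ⇒ D = (1/6, 2/3)
5. W is the centroid of triangle MLD ⇒ W = (5/36, 2/9)
2·[LJW] = 1/18, 2·[SMJ] = -1/3
[LJW]:[SMJ] = 1/18:-1/3 = -1/6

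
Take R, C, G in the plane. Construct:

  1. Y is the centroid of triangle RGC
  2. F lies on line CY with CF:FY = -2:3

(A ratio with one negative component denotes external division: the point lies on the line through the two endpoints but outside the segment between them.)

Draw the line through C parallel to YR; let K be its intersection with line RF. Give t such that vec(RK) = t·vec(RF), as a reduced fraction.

t = 1/3

Set R = (0, 0), C = (1, 0), G = (0, 1); any affine frame gives the same invariant.
1. Y is the centroid of triangle RGC ⇒ Y = (1/3, 1/3)
2. F lies on line CY with CF:FY = -2:3 ⇒ F = (7/3, -2/3)
through C parallel to YR: direction (-1/3, -1/3); meets RF at K = (7/9, -2/9)
K = R + t·(F−R) with t = 1/3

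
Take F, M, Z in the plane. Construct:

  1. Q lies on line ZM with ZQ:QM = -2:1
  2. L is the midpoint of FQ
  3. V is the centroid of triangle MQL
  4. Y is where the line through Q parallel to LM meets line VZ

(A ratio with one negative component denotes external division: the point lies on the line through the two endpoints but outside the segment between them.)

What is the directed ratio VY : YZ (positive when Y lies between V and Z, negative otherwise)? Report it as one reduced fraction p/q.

Assign F = (0, 0), M = (1, 0), Z = (0, 1) — the answer is frame-independent, so this choice is without loss of generality.
1. Q lies on line ZM with ZQ:QM = -2:1 ⇒ Q = (2, -1)
2. L is the midpoint of FQ ⇒ L = (1, -1/2)
3. V is the centroid of triangle MQL ⇒ V = (4/3, -1/2)
4. Y is where the line through Q parallel to LM meets line VZ ⇒ Y = (2, -5/4)
Y = V + t·(Z−V) with t = -1/2, so VY:YZ = t:(1−t) = -1/2:3/2

VY:YZ = -1/3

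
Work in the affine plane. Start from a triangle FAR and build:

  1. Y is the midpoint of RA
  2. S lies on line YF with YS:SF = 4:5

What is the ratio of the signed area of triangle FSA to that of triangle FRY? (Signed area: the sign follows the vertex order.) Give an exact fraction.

Work in coordinates with F = (0, 0), A = (1, 0), R = (0, 1).
1. Y is the midpoint of RA ⇒ Y = (1/2, 1/2)
2. S lies on line YF with YS:SF = 4:5 ⇒ S = (5/18, 5/18)
2·[FSA] = -5/18, 2·[FRY] = -1/2
[FSA]:[FRY] = -5/18:-1/2 = 5/9

[FSA]:[FRY] = 5/9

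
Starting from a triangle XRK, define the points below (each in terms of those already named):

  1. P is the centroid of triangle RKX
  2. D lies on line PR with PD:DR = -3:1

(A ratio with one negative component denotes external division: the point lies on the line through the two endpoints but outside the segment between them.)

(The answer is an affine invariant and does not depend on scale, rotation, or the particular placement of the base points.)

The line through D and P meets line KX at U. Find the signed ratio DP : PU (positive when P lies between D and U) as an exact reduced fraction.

DP:PU = 3

Work in coordinates with X = (0, 0), R = (1, 0), K = (0, 1).
1. P is the centroid of triangle RKX ⇒ P = (1/3, 1/3)
2. D lies on line PR with PD:DR = -3:1 ⇒ D = (4/3, -1/6)
line DP meets KX at U = (0, 1/2)
P = D + t·(U−D) with t = 3/4, so DP:PU = 3/4:1/4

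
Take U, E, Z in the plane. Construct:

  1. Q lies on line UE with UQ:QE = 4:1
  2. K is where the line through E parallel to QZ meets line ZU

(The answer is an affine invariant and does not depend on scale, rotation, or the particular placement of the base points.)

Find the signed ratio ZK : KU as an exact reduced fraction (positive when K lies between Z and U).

Assign U = (0, 0), E = (1, 0), Z = (0, 1) — the answer is frame-independent, so this choice is without loss of generality.
1. Q lies on line UE with UQ:QE = 4:1 ⇒ Q = (4/5, 0)
2. K is where the line through E parallel to QZ meets line ZU ⇒ K = (0, 5/4)
K = Z + t·(U−Z) with t = -1/4, so ZK:KU = t:(1−t) = -1/4:5/4

ZK:KU = -1/5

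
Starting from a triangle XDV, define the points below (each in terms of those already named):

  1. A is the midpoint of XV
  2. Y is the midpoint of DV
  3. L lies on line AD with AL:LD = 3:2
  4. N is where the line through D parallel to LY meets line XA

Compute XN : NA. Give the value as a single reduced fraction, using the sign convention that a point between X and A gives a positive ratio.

XN:NA = -6/5

Set X = (0, 0), D = (1, 0), V = (0, 1); any affine frame gives the same invariant.
1. A is the midpoint of XV ⇒ A = (0, 1/2)
2. Y is the midpoint of DV ⇒ Y = (1/2, 1/2)
3. L lies on line AD with AL:LD = 3:2 ⇒ L = (3/5, 1/5)
4. N is where the line through D parallel to LY meets line XA ⇒ N = (0, 3)
N = X + t·(A−X) with t = 6, so XN:NA = t:(1−t) = 6:-5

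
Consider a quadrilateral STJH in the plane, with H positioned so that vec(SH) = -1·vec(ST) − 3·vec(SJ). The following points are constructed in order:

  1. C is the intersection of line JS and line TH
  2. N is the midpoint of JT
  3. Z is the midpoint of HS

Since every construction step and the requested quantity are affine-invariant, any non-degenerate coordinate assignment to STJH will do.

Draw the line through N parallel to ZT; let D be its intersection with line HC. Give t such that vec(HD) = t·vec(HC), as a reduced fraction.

t = 4

Assign S = (0, 0), T = (1, 0), J = (0, 1), H = (-1, -3) — the answer is frame-independent, so this choice is without loss of generality.
1. C is the intersection of line JS and line TH ⇒ C = (0, -3/2)
2. N is the midpoint of JT ⇒ N = (1/2, 1/2)
3. Z is the midpoint of HS ⇒ Z = (-1/2, -3/2)
through N parallel to ZT: direction (3/2, 3/2); meets HC at D = (3, 3)
D = H + t·(C−H) with t = 4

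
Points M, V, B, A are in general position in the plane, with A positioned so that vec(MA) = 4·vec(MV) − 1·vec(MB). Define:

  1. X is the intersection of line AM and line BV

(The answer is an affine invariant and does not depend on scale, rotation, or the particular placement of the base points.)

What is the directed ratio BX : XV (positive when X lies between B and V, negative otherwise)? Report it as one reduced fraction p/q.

Work in coordinates with M = (0, 0), V = (1, 0), B = (0, 1), A = (4, -1).
1. X is the intersection of line AM and line BV ⇒ X = (4/3, -1/3)
X = B + t·(V−B) with t = 4/3, so BX:XV = t:(1−t) = 4/3:-1/3

BX:XV = -4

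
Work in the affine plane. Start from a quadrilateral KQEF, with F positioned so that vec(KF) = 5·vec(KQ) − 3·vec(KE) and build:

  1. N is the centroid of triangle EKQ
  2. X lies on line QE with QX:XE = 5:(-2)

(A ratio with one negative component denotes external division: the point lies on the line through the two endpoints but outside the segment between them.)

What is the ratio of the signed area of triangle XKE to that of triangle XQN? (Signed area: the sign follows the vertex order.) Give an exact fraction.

[XKE]:[XQN] = -6/5

Assign K = (0, 0), Q = (1, 0), E = (0, 1), F = (5, -3) — the answer is frame-independent, so this choice is without loss of generality.
1. N is the centroid of triangle EKQ ⇒ N = (1/3, 1/3)
2. X lies on line QE with QX:XE = 5:(-2) ⇒ X = (-2/3, 5/3)
2·[XKE] = 2/3, 2·[XQN] = -5/9
[XKE]:[XQN] = 2/3:-5/9 = -6/5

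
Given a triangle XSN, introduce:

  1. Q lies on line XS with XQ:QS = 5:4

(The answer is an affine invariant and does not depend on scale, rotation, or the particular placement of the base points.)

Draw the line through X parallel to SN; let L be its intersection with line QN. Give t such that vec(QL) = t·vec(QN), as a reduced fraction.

Assign X = (0, 0), S = (1, 0), N = (0, 1) — the answer is frame-independent, so this choice is without loss of generality.
1. Q lies on line XS with XQ:QS = 5:4 ⇒ Q = (5/9, 0)
through X parallel to SN: direction (-1, 1); meets QN at L = (5/4, -5/4)
L = Q + t·(N−Q) with t = -5/4

t = -5/4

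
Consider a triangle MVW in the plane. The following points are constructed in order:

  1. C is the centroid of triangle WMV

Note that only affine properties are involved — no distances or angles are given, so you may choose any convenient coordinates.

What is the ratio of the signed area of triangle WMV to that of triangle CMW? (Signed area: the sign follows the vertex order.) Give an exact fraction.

Work in coordinates with M = (0, 0), V = (1, 0), W = (0, 1).
1. C is the centroid of triangle WMV ⇒ C = (1/3, 1/3)
2·[WMV] = 1, 2·[CMW] = -1/3
[WMV]:[CMW] = 1:-1/3 = -3

[WMV]:[CMW] = -3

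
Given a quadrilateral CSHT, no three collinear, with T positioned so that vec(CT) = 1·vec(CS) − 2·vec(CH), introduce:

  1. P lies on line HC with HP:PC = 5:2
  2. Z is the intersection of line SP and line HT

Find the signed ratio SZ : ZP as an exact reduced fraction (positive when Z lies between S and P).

SZ:ZP = 14/5

Choose coordinates C = (0, 0), S = (1, 0), H = (0, 1), T = (1, -2).
1. P lies on line HC with HP:PC = 5:2 ⇒ P = (0, 2/7)
2. Z is the intersection of line SP and line HT ⇒ Z = (5/19, 4/19)
Z = S + t·(P−S) with t = 14/19, so SZ:ZP = t:(1−t) = 14/19:5/19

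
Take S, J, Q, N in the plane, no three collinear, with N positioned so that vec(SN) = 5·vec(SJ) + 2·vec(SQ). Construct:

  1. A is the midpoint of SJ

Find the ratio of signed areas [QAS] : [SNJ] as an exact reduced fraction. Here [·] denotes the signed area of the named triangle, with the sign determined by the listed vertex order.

Set S = (0, 0), J = (1, 0), Q = (0, 1), N = (5, 2); any affine frame gives the same invariant.
1. A is the midpoint of SJ ⇒ A = (1/2, 0)
2·[QAS] = -1/2, 2·[SNJ] = -2
[QAS]:[SNJ] = -1/2:-2 = 1/4

[QAS]:[SNJ] = 1/4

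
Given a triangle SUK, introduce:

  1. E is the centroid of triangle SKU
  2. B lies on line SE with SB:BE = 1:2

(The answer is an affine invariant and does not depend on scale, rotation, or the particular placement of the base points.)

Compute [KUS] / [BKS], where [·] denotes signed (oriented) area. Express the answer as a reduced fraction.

Choose coordinates S = (0, 0), U = (1, 0), K = (0, 1).
1. E is the centroid of triangle SKU ⇒ E = (1/3, 1/3)
2. B lies on line SE with SB:BE = 1:2 ⇒ B = (1/9, 1/9)
2·[KUS] = -1, 2·[BKS] = 1/9
[KUS]:[BKS] = -1:1/9 = -9

[KUS]:[BKS] = -9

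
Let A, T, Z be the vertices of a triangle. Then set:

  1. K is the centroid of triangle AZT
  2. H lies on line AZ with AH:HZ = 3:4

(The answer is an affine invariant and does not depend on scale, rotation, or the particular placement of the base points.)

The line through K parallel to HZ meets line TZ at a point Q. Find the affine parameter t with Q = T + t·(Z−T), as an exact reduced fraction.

t = 2/3

Choose coordinates A = (0, 0), T = (1, 0), Z = (0, 1).
1. K is the centroid of triangle AZT ⇒ K = (1/3, 1/3)
2. H lies on line AZ with AH:HZ = 3:4 ⇒ H = (0, 3/7)
through K parallel to HZ: direction (0, 4/7); meets TZ at Q = (1/3, 2/3)
Q = T + t·(Z−T) with t = 2/3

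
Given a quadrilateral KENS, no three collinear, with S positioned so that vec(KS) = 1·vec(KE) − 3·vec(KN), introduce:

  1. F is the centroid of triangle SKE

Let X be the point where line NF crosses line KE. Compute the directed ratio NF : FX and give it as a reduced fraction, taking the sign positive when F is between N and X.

Work in coordinates with K = (0, 0), E = (1, 0), N = (0, 1), S = (1, -3).
1. F is the centroid of triangle SKE ⇒ F = (2/3, -1)
line NF meets KE at X = (1/3, 0)
F = N + t·(X−N) with t = 2, so NF:FX = 2:-1

NF:FX = -2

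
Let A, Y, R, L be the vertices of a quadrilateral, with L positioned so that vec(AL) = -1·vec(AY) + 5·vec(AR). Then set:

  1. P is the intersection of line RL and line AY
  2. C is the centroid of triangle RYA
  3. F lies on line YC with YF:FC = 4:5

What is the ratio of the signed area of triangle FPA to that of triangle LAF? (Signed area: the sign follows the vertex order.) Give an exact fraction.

Work in coordinates with A = (0, 0), Y = (1, 0), R = (0, 1), L = (-1, 5).
1. P is the intersection of line RL and line AY ⇒ P = (1/4, 0)
2. C is the centroid of triangle RYA ⇒ C = (1/3, 1/3)
3. F lies on line YC with YF:FC = 4:5 ⇒ F = (19/27, 4/27)
2·[FPA] = -1/27, 2·[LAF] = 11/3
[FPA]:[LAF] = -1/27:11/3 = -1/99

[FPA]:[LAF] = -1/99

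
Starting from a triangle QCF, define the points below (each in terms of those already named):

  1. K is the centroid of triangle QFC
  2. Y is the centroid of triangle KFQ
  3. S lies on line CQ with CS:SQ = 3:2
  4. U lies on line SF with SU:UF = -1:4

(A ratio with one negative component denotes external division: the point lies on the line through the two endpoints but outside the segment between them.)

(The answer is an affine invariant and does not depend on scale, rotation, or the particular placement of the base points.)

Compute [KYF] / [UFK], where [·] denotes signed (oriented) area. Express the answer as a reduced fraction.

Assign Q = (0, 0), C = (1, 0), F = (0, 1) — the answer is frame-independent, so this choice is without loss of generality.
1. K is the centroid of triangle QFC ⇒ K = (1/3, 1/3)
2. Y is the centroid of triangle KFQ ⇒ Y = (1/9, 4/9)
3. S lies on line CQ with CS:SQ = 3:2 ⇒ S = (2/5, 0)
4. U lies on line SF with SU:UF = -1:4 ⇒ U = (8/15, -1/3)
2·[KYF] = -1/9, 2·[UFK] = -4/45
[KYF]:[UFK] = -1/9:-4/45 = 5/4

[KYF]:[UFK] = 5/4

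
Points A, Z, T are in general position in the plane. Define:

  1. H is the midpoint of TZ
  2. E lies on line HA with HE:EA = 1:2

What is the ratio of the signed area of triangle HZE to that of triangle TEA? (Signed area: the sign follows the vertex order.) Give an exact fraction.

Choose coordinates A = (0, 0), Z = (1, 0), T = (0, 1).
1. H is the midpoint of TZ ⇒ H = (1/2, 1/2)
2. E lies on line HA with HE:EA = 1:2 ⇒ E = (1/3, 1/3)
2·[HZE] = -1/6, 2·[TEA] = -1/3
[HZE]:[TEA] = -1/6:-1/3 = 1/2

[HZE]:[TEA] = 1/2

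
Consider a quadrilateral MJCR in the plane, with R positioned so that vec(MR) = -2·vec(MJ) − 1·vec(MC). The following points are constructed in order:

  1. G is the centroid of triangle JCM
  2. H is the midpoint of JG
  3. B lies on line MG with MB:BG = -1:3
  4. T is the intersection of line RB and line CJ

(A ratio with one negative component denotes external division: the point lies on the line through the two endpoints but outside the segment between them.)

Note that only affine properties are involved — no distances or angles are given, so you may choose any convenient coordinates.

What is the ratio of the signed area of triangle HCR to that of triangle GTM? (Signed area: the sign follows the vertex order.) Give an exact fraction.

Choose coordinates M = (0, 0), J = (1, 0), C = (0, 1), R = (-2, -1).
1. G is the centroid of triangle JCM ⇒ G = (1/3, 1/3)
2. H is the midpoint of JG ⇒ H = (2/3, 1/6)
3. B lies on line MG with MB:BG = -1:3 ⇒ B = (-1/6, -1/6)
4. T is the intersection of line RB and line CJ ⇒ T = (3/4, 1/4)
2·[HCR] = 3, 2·[GTM] = -1/6
[HCR]:[GTM] = 3:-1/6 = -18

[HCR]:[GTM] = -18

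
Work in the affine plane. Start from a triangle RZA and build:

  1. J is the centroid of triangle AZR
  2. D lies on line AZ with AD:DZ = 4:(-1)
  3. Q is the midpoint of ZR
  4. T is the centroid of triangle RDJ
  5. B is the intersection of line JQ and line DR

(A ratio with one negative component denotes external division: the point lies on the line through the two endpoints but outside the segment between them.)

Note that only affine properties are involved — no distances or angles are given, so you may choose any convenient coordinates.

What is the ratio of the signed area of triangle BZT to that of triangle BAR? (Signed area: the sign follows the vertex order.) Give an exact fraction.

Set R = (0, 0), Z = (1, 0), A = (0, 1); any affine frame gives the same invariant.
1. J is the centroid of triangle AZR ⇒ J = (1/3, 1/3)
2. D lies on line AZ with AD:DZ = 4:(-1) ⇒ D = (4/3, -1/3)
3. Q is the midpoint of ZR ⇒ Q = (1/2, 0)
4. T is the centroid of triangle RDJ ⇒ T = (5/9, 0)
5. B is the intersection of line JQ and line DR ⇒ B = (4/7, -1/7)
2·[BZT] = 4/63, 2·[BAR] = 4/7
[BZT]:[BAR] = 4/63:4/7 = 1/9

[BZT]:[BAR] = 1/9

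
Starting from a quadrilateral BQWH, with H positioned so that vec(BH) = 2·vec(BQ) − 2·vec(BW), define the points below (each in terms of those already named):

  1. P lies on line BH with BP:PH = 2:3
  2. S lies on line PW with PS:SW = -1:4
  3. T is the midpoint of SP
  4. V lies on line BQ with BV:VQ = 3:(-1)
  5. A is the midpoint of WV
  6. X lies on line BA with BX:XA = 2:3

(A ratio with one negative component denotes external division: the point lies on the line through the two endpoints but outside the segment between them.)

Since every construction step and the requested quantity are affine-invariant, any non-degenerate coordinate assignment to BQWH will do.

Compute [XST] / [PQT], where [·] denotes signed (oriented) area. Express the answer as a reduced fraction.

Work in coordinates with B = (0, 0), Q = (1, 0), W = (0, 1), H = (2, -2).
1. P lies on line BH with BP:PH = 2:3 ⇒ P = (4/5, -4/5)
2. S lies on line PW with PS:SW = -1:4 ⇒ S = (16/15, -7/5)
3. T is the midpoint of SP ⇒ T = (14/15, -11/10)
4. V lies on line BQ with BV:VQ = 3:(-1) ⇒ V = (3/2, 0)
5. A is the midpoint of WV ⇒ A = (3/4, 1/2)
6. X lies on line BA with BX:XA = 2:3 ⇒ X = (3/10, 1/5)
2·[XST] = 1/60, 2·[PQT] = -1/6
[XST]:[PQT] = 1/60:-1/6 = -1/10

[XST]:[PQT] = -1/10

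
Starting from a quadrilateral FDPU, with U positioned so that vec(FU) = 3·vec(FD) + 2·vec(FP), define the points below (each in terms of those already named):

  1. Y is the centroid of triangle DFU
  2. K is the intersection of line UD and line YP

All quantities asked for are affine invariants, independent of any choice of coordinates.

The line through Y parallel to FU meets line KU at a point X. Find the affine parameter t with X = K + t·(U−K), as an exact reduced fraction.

t = 11/21

Choose coordinates F = (0, 0), D = (1, 0), P = (0, 1), U = (3, 2).
1. Y is the centroid of triangle DFU ⇒ Y = (4/3, 2/3)
2. K is the intersection of line UD and line YP ⇒ K = (8/5, 3/5)
through Y parallel to FU: direction (3, 2); meets KU at X = (7/3, 4/3)
X = K + t·(U−K) with t = 11/21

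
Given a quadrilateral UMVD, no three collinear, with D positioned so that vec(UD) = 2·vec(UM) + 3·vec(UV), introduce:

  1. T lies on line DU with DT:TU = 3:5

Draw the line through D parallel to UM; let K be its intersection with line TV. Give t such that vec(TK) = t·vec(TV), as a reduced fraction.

t = -9/7

Work in coordinates with U = (0, 0), M = (1, 0), V = (0, 1), D = (2, 3).
1. T lies on line DU with DT:TU = 3:5 ⇒ T = (5/4, 15/8)
through D parallel to UM: direction (1, 0); meets TV at K = (20/7, 3)
K = T + t·(V−T) with t = -9/7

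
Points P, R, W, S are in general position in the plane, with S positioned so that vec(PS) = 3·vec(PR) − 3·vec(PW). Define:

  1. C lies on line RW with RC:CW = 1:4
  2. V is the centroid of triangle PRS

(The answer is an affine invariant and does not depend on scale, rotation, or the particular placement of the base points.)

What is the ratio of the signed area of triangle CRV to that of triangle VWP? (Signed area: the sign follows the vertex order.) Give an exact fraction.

Choose coordinates P = (0, 0), R = (1, 0), W = (0, 1), S = (3, -3).
1. C lies on line RW with RC:CW = 1:4 ⇒ C = (4/5, 1/5)
2. V is the centroid of triangle PRS ⇒ V = (4/3, -1)
2·[CRV] = -2/15, 2·[VWP] = 4/3
[CRV]:[VWP] = -2/15:4/3 = -1/10

[CRV]:[VWP] = -1/10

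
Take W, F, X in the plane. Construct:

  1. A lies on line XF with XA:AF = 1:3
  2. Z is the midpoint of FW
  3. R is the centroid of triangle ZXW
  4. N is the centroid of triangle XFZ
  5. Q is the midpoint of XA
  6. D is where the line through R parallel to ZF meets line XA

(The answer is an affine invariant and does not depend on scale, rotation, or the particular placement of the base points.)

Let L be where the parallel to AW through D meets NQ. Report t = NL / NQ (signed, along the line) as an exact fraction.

t = -3/10

Set W = (0, 0), F = (1, 0), X = (0, 1); any affine frame gives the same invariant.
1. A lies on line XF with XA:AF = 1:3 ⇒ A = (1/4, 3/4)
2. Z is the midpoint of FW ⇒ Z = (1/2, 0)
3. R is the centroid of triangle ZXW ⇒ R = (1/6, 1/3)
4. N is the centroid of triangle XFZ ⇒ N = (1/2, 1/3)
5. Q is the midpoint of XA ⇒ Q = (1/8, 7/8)
6. D is where the line through R parallel to ZF meets line XA ⇒ D = (2/3, 1/3)
through D parallel to AW: direction (-1/4, -3/4); meets NQ at L = (49/80, 41/240)
L = N + t·(Q−N) with t = -3/10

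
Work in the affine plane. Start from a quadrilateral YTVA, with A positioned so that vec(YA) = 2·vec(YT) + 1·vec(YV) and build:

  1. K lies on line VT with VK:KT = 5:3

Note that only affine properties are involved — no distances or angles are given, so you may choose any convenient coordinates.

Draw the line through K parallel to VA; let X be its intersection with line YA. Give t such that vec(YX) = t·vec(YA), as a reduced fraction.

t = 3/8

Set Y = (0, 0), T = (1, 0), V = (0, 1), A = (2, 1); any affine frame gives the same invariant.
1. K lies on line VT with VK:KT = 5:3 ⇒ K = (5/8, 3/8)
through K parallel to VA: direction (2, 0); meets YA at X = (3/4, 3/8)
X = Y + t·(A−Y) with t = 3/8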